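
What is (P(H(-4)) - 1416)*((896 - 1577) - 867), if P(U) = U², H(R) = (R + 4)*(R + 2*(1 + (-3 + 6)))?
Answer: 2191968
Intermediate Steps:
H(R) = (4 + R)*(8 + R) (H(R) = (4 + R)*(R + 2*(1 + 3)) = (4 + R)*(R + 2*4) = (4 + R)*(R + 8) = (4 + R)*(8 + R))
(P(H(-4)) - 1416)*((896 - 1577) - 867) = ((32 + (-4)² + 12*(-4))² - 1416)*((896 - 1577) - 867) = ((32 + 16 - 48)² - 1416)*(-681 - 867) = (0² - 1416)*(-1548) = (0 - 1416)*(-1548) = -1416*(-1548) = 2191968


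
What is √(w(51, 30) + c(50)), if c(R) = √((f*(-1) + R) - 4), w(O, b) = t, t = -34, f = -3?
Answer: 3*I*√3 ≈ 5.1962*I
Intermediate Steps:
w(O, b) = -34
c(R) = √(-1 + R) (c(R) = √((-3*(-1) + R) - 4) = √((3 + R) - 4) = √(-1 + R))
√(w(51, 30) + c(50)) = √(-34 + √(-1 + 50)) = √(-34 + √49) = √(-34 + 7) = √(-27) = 3*I*√3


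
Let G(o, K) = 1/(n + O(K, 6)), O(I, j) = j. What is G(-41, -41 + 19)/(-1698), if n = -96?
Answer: 1/152820 ≈ 6.5436e-6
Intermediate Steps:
G(o, K) = -1/90 (G(o, K) = 1/(-96 + 6) = 1/(-90) = -1/90)
G(-41, -41 + 19)/(-1698) = -1/90/(-1698) = -1/90*(-1/1698) = 1/152820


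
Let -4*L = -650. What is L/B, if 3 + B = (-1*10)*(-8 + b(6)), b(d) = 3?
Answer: 325/94 ≈ 3.4574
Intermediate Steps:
B = 47 (B = -3 + (-1*10)*(-8 + 3) = -3 - 10*(-5) = -3 + 50 = 47)
L = 325/2 (L = -¼*(-650) = 325/2 ≈ 162.50)
L/B = (325/2)/47 = (325/2)*(1/47) = 325/94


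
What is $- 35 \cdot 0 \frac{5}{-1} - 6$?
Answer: $-6$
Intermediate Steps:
$- 35 \cdot 0 \frac{5}{-1} - 6 = - 35 \cdot 0 \cdot 5 \left(-1\right) - 6 = - 35 \cdot 0 \left(-5\right) - 6 = \left(-35\right) 0 - 6 = 0 - 6 = -6$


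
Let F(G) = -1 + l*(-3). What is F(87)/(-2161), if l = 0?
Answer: 1/2161 ≈ 0.00046275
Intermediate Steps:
F(G) = -1 (F(G) = -1 + 0*(-3) = -1 + 0 = -1)
F(87)/(-2161) = -1/(-2161) = -1*(-1/2161) = 1/2161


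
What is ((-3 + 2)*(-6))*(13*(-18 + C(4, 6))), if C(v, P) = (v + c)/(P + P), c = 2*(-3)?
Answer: -1417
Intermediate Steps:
c = -6
C(v, P) = (-6 + v)/(2*P) (C(v, P) = (v - 6)/(P + P) = (-6 + v)/((2*P)) = (-6 + v)*(1/(2*P)) = (-6 + v)/(2*P))
((-3 + 2)*(-6))*(13*(-18 + C(4, 6))) = ((-3 + 2)*(-6))*(13*(-18 + (1/2)*(-6 + 4)/6)) = (-1*(-6))*(13*(-18 + (1/2)*(1/6)*(-2))) = 6*(13*(-18 - 1/6)) = 6*(13*(-109/6)) = 6*(-1417/6) = -1417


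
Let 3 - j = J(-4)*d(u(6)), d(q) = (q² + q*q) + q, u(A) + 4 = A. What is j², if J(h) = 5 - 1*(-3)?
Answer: 5929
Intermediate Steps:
J(h) = 8 (J(h) = 5 + 3 = 8)
u(A) = -4 + A
d(q) = q + 2*q² (d(q) = (q² + q²) + q = 2*q² + q = q + 2*q²)
j = -77 (j = 3 - 8*(-4 + 6)*(1 + 2*(-4 + 6)) = 3 - 8*2*(1 + 2*2) = 3 - 8*2*(1 + 4) = 3 - 8*2*5 = 3 - 8*10 = 3 - 1*80 = 3 - 80 = -77)
j² = (-77)² = 5929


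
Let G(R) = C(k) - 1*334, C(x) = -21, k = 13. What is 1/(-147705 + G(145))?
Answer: -1/148060 ≈ -6.7540e-6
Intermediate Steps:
G(R) = -355 (G(R) = -21 - 1*334 = -21 - 334 = -355)
1/(-147705 + G(145)) = 1/(-147705 - 355) = 1/(-148060) = -1/148060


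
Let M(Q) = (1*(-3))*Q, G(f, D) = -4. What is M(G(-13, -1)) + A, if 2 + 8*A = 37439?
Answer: 37533/8 ≈ 4691.6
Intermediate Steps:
A = 37437/8 (A = -1/4 + (1/8)*37439 = -1/4 + 37439/8 = 37437/8 ≈ 4679.6)
M(Q) = -3*Q
M(G(-13, -1)) + A = -3*(-4) + 37437/8 = 12 + 37437/8 = 37533/8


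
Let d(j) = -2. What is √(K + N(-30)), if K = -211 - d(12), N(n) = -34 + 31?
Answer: 2*I*√53 ≈ 14.56*I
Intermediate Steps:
N(n) = -3
K = -209 (K = -211 - 1*(-2) = -211 + 2 = -209)
√(K + N(-30)) = √(-209 - 3) = √(-212) = 2*I*√53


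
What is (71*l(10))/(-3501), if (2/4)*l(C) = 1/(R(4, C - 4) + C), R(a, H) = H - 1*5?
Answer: -142/38511 ≈ -0.0036873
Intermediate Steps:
R(a, H) = -5 + H (R(a, H) = H - 5 = -5 + H)
l(C) = 2/(-9 + 2*C) (l(C) = 2/((-5 + (C - 4)) + C) = 2/((-5 + (-4 + C)) + C) = 2/((-9 + C) + C) = 2/(-9 + 2*C))
(71*l(10))/(-3501) = (71*(2/(-9 + 2*10)))/(-3501) = (71*(2/(-9 + 20)))*(-1/3501) = (71*(2/11))*(-1/3501) = (142/11)*(-1/3501) = -142/38511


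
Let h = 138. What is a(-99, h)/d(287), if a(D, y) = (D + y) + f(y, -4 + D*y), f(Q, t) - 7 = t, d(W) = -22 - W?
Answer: 4540/103 ≈ 44.078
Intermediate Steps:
f(Q, t) = 7 + t
a(D, y) = 3 + D + y + D*y (a(D, y) = (D + y) + (7 + (-4 + D*y)) = (D + y) + (3 + D*y) = 3 + D + y + D*y)
a(-99, h)/d(287) = (3 - 99 + 138 - 99*138)/(-22 - 1*287) = (3 - 99 + 138 - 13662)/(-22 - 287) = -13620/(-309) = -13620*(-1/309) = 4540/103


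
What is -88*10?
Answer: -880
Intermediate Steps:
-88*10 = -22*40 = -880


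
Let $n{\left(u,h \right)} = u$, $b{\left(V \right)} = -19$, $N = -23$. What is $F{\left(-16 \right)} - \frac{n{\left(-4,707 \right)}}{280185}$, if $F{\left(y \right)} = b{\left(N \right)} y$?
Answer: $\frac{85176244}{280185} \approx 304.0$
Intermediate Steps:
$F{\left(y \right)} = - 19 y$
$F{\left(-16 \right)} - \frac{n{\left(-4,707 \right)}}{280185} = \left(-19\right) \left(-16\right) - - \frac{4}{280185} = 304 - \left(-4\right) \frac{1}{280185} = 304 - - \frac{4}{280185} = 304 + \frac{4}{280185} = \frac{85176244}{280185}$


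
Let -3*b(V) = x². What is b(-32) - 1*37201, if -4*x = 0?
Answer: -37201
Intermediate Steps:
x = 0 (x = -¼*0 = 0)
b(V) = 0 (b(V) = -⅓*0² = -⅓*0 = 0)
b(-32) - 1*37201 = 0 - 1*37201 = 0 - 37201 = -37201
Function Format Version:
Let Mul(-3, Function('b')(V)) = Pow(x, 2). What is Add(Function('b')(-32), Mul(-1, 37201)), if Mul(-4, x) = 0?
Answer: -37201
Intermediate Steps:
x = 0 (x = Mul(Rational(-1, 4), 0) = 0)
Function('b')(V) = 0 (Function('b')(V) = Mul(Rational(-1, 3), Pow(0, 2)) = Mul(Rational(-1, 3), 0) = 0)
Add(Function('b')(-32), Mul(-1, 37201)) = Add(0, Mul(-1, 37201)) = Add(0, -37201) = -37201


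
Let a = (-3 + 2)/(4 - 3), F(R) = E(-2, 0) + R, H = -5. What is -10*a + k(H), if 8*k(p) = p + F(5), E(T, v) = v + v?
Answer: 10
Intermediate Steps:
E(T, v) = 2*v
F(R) = R (F(R) = 2*0 + R = 0 + R = R)
k(p) = 5/8 + p/8 (k(p) = (p + 5)/8 = (5 + p)/8 = 5/8 + p/8)
a = -1 (a = -1/1 = -1*1 = -1)
-10*a + k(H) = -10*(-1) + (5/8 + (⅛)*(-5)) = 10 + (5/8 - 5/8) = 10 + 0 = 10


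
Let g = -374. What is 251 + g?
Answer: -123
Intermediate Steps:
251 + g = 251 - 374 = -123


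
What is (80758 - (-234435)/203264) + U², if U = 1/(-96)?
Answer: 295477714243/3658752 ≈ 80759.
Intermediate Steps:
U = -1/96 ≈ -0.010417
(80758 - (-234435)/203264) + U² = (80758 - (-234435)/203264) + (-1/96)² = (80758 - (-234435)/203264) + 1/9216 = (80758 - 1*(-234435/203264)) + 1/9216 = (80758 + 234435/203264) + 1/9216 = 16415428547/203264 + 1/9216 = 295477714243/3658752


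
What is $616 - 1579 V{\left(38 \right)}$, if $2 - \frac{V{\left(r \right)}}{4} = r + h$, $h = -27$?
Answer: $57460$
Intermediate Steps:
$V{\left(r \right)} = 116 - 4 r$ ($V{\left(r \right)} = 8 - 4 \left(r - 27\right) = 8 - 4 \left(-27 + r\right) = 8 - \left(-108 + 4 r\right) = 116 - 4 r$)
$616 - 1579 V{\left(38 \right)} = 616 - 1579 \left(116 - 152\right) = 616 - -56844 = 616 + 56844 = 57460$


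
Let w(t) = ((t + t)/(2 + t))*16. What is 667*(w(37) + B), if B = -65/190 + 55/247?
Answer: 29891605/1482 ≈ 20170.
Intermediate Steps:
B = -59/494 (B = -65*1/190 + 55*(1/247) = -13/38 + 55/247 = -59/494 ≈ -0.11943)
w(t) = 32*t/(2 + t) (w(t) = ((2*t)/(2 + t))*16 = (2*t/(2 + t))*16 = 32*t/(2 + t))
667*(w(37) + B) = 667*(32*37/(2 + 37) - 59/494) = 667*(32*37/39 - 59/494) = 667*(32*37*(1/39) - 59/494) = 667*(1184/39 - 59/494) = 667*(44815/1482) = 29891605/1482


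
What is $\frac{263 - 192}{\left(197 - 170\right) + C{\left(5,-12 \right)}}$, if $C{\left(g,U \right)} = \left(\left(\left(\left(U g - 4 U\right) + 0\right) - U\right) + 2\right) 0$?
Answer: $\frac{71}{27} \approx 2.6296$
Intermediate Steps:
$C{\left(g,U \right)} = 0$ ($C{\left(g,U \right)} = \left(\left(\left(\left(- 4 U + U g\right) + 0\right) - U\right) + 2\right) 0 = \left(\left(\left(- 4 U + U g\right) - U\right) + 2\right) 0 = \left(\left(- 5 U + U g\right) + 2\right) 0 = \left(2 - 5 U + U g\right) 0 = 0$)
$\frac{263 - 192}{\left(197 - 170\right) + C{\left(5,-12 \right)}} = \frac{263 - 192}{\left(197 - 170\right) + 0} = \frac{71}{27 + 0} = \frac{71}{27}$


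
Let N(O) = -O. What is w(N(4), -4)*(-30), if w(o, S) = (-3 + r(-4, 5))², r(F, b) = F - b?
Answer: -4320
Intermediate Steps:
w(o, S) = 144 (w(o, S) = (-3 + (-4 - 1*5))² = (-3 + (-4 - 5))² = (-3 - 9)² = (-12)² = 144)
w(N(4), -4)*(-30) = 144*(-30) = -4320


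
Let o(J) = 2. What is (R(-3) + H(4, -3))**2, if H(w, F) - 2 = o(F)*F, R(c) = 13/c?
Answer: 625/9 ≈ 69.444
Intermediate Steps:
H(w, F) = 2 + 2*F
(R(-3) + H(4, -3))**2 = (13/(-3) + (2 + 2*(-3)))**2 = (13*(-1/3) + (2 - 6))**2 = (-13/3 - 4)**2 = (-25/3)**2 = 625/9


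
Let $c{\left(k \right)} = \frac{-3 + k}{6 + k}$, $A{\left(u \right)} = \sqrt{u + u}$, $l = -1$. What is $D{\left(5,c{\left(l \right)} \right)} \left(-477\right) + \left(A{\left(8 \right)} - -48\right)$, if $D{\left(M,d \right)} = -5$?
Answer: $2437$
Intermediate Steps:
$A{\left(u \right)} = \sqrt{2} \sqrt{u}$ ($A{\left(u \right)} = \sqrt{2 u} = \sqrt{2} \sqrt{u}$)
$c{\left(k \right)} = \frac{-3 + k}{6 + k}$
$D{\left(5,c{\left(l \right)} \right)} \left(-477\right) + \left(A{\left(8 \right)} - -48\right) = \left(-5\right) \left(-477\right) + \left(\sqrt{2} \sqrt{8} - -48\right) = 2385 + \left(\sqrt{2} \cdot 2 \sqrt{2} + 48\right) = 2385 + \left(4 + 48\right) = 2385 + 52 = 2437$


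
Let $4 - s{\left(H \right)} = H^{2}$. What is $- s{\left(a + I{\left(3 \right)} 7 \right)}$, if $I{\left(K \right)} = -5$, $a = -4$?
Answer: $1517$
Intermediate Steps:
$s{\left(H \right)} = 4 - H^{2}$
$- s{\left(a + I{\left(3 \right)} 7 \right)} = - (4 - \left(-4 - 35\right)^{2}) = - (4 - \left(-39\right)^{2}) = - (4 - 1521) = \left(-1\right) \left(-1517\right) = 1517$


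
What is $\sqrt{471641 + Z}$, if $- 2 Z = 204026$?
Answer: $2 \sqrt{92407} \approx 607.97$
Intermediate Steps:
$Z = -102013$ ($Z = \left(- \frac{1}{2}\right) 204026 = -102013$)
$\sqrt{471641 + Z} = \sqrt{471641 - 102013} = \sqrt{369628} = 2 \sqrt{92407}$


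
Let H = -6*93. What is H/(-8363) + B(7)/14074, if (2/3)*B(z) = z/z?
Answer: 15731673/235401724 ≈ 0.066829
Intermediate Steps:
H = -558
B(z) = 3/2 (B(z) = 3*(z/z)/2 = (3/2)*1 = 3/2)
H/(-8363) + B(7)/14074 = -558/(-8363) + (3/2)/14074 = -558*(-1/8363) + (3/2)*(1/14074) = 558/8363 + 3/28148 = 15731673/235401724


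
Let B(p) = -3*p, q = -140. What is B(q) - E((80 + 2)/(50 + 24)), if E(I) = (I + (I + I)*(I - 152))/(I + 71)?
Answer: 41917009/98716 ≈ 424.62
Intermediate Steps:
E(I) = (I + 2*I*(-152 + I))/(71 + I) (E(I) = (I + (2*I)*(-152 + I))/(71 + I) = (I + 2*I*(-152 + I))/(71 + I))
B(q) - E((80 + 2)/(50 + 24)) = -3*(-140) - (80 + 2)/(50 + 24)*(-303 + 2*((80 + 2)/(50 + 24)))/(71 + (80 + 2)/(50 + 24)) = 420 - 82/74*(-303 + 2*(82/74))/(71 + 82/74) = 420 - 82*(1/74)*(-303 + 2*(82*(1/74)))/(71 + 82*(1/74)) = 420 - 41*(-303 + 2*(41/37))/(37*(71 + 41/37)) = 420 - 41*(-303 + 82/37)/(37*2668/37) = 420 - 41*37*(-11129)/(37*2668*37) = 420 - 1*(-456289/98716) = 420 + 456289/98716 = 41917009/98716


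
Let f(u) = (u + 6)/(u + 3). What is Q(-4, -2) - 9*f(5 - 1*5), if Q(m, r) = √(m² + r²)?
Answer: -18 + 2*√5 ≈ -13.528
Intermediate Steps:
f(u) = (6 + u)/(3 + u)
Q(-4, -2) - 9*f(5 - 1*5) = √((-4)² + (-2)²) - 9*(6 + (5 - 1*5))/(3 + (5 - 1*5)) = √(16 + 4) - 9*(6 + (5 - 5))/(3 + (5 - 5)) = √20 - 9*(6 + 0)/(3 + 0) = 2*√5 - 9*6/3 = 2*√5 - 3*6 = 2*√5 - 9*2 = 2*√5 - 18 = -18 + 2*√5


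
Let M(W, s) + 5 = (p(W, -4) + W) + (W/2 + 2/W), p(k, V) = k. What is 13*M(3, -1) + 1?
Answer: 253/6 ≈ 42.167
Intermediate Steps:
M(W, s) = -5 + 2/W + 5*W/2 (M(W, s) = -5 + ((W + W) + (W/2 + 2/W)) = -5 + (2*W + (W*(½) + 2/W)) = -5 + (2*W + (W/2 + 2/W)) = -5 + (2/W + 5*W/2) = -5 + 2/W + 5*W/2)
13*M(3, -1) + 1 = 13*(-5 + 2/3 + (5/2)*3) + 1 = 13*(-5 + 2*(⅓) + 15/2) + 1 = 13*(-5 + ⅔ + 15/2) + 1 = 13*(19/6) + 1 = 247/6 + 1 = 253/6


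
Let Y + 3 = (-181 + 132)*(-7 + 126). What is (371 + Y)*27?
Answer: -147501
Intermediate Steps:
Y = -5834 (Y = -3 + (-181 + 132)*(-7 + 126) = -3 - 49*119 = -3 - 5831 = -5834)
(371 + Y)*27 = (371 - 5834)*27 = -5463*27 = -147501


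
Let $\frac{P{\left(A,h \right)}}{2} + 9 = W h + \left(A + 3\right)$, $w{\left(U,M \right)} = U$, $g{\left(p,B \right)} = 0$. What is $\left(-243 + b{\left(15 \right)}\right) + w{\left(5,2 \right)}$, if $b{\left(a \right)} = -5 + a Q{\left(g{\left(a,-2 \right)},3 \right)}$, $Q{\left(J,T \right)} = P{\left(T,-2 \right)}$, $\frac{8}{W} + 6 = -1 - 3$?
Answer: $-285$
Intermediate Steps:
$W = - \frac{4}{5}$ ($W = \frac{8}{-6 - 4} = \frac{8}{-10} = 8 \left(- \frac{1}{10}\right) = - \frac{4}{5} \approx -0.8$)
$P{\left(A,h \right)} = -12 + 2 A - \frac{8 h}{5}$ ($P{\left(A,h \right)} = -18 + 2 \left(- \frac{4 h}{5} + \left(A + 3\right)\right) = -18 + 2 \left(- \frac{4 h}{5} + \left(3 + A\right)\right) = -18 + 2 \left(3 + A - \frac{4 h}{5}\right) = -18 + \left(6 + 2 A - \frac{8 h}{5}\right) = -12 + 2 A - \frac{8 h}{5}$)
$Q{\left(J,T \right)} = - \frac{44}{5} + 2 T$ ($Q{\left(J,T \right)} = -12 + 2 T - - \frac{16}{5} = -12 + 2 T + \frac{16}{5} = - \frac{44}{5} + 2 T$)
$b{\left(a \right)} = -5 - \frac{14 a}{5}$ ($b{\left(a \right)} = -5 + a \left(- \frac{44}{5} + 2 \cdot 3\right) = -5 + a \left(- \frac{44}{5} + 6\right) = -5 + a \left(- \frac{14}{5}\right) = -5 - \frac{14 a}{5}$)
$\left(-243 + b{\left(15 \right)}\right) + w{\left(5,2 \right)} = \left(-243 - 47\right) + 5 = -290 + 5 = -285$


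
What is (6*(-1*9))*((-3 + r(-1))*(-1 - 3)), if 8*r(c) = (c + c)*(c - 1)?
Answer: -540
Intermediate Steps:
r(c) = c*(-1 + c)/4 (r(c) = ((c + c)*(c - 1))/8 = ((2*c)*(-1 + c))/8 = (2*c*(-1 + c))/8 = c*(-1 + c)/4)
(6*(-1*9))*((-3 + r(-1))*(-1 - 3)) = (6*(-1*9))*((-3 + (1/4)*(-1)*(-1 - 1))*(-1 - 3)) = (6*(-9))*((-3 + (1/4)*(-1)*(-2))*(-4)) = -54*(-3 + 1/2)*(-4) = -(-135)*(-4) = -54*10 = -540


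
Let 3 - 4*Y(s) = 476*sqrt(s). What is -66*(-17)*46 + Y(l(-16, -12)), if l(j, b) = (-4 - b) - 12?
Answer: 206451/4 - 238*I ≈ 51613.0 - 238.0*I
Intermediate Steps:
l(j, b) = -16 - b
Y(s) = 3/4 - 119*sqrt(s)
-66*(-17)*46 + Y(l(-16, -12)) = -66*(-17)*46 + (3/4 - 119*sqrt(-16 - 1*(-12))) = 1122*46 + (3/4 - 119*sqrt(-16 + 12)) = 51612 + (3/4 - 238*I) = 206451/4 - 238*I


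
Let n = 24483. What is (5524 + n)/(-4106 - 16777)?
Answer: -30007/20883 ≈ -1.4369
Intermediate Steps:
(5524 + n)/(-4106 - 16777) = (5524 + 24483)/(-4106 - 16777) = 30007/(-20883) = 30007*(-1/20883) = -30007/20883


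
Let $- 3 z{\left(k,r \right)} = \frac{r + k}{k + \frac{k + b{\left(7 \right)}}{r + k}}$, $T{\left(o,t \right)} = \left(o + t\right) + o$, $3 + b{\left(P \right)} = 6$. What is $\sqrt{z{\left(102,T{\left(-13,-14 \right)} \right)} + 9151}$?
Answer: $\frac{\sqrt{378221269499}}{6429} \approx 95.66$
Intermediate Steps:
$b{\left(P \right)} = 3$ ($b{\left(P \right)} = -3 + 6 = 3$)
$T{\left(o,t \right)} = t + 2 o$
$z{\left(k,r \right)} = - \frac{k + r}{3 \left(k + \frac{3 + k}{k + r}\right)}$ ($z{\left(k,r \right)} = - \frac{\left(r + k\right) \frac{1}{k + \frac{k + 3}{r + k}}}{3} = - \frac{\left(k + r\right) \frac{1}{k + \frac{3 + k}{k + r}}}{3} = - \frac{\frac{1}{k + \frac{3 + k}{k + r}} \left(k + r\right)}{3} = - \frac{k + r}{3 \left(k + \frac{3 + k}{k + r}\right)}$)
$\sqrt{z{\left(102,T{\left(-13,-14 \right)} \right)} + 9151} = \sqrt{- \frac{\left(102 + \left(-14 + 2 \left(-13\right)\right)\right)^{2}}{9 + 3 \cdot 102 + 3 \cdot 102^{2} + 3 \cdot 102 \left(-14 + 2 \left(-13\right)\right)} + 9151} = \sqrt{- \frac{\left(102 - 40\right)^{2}}{9 + 306 + 3 \cdot 10404 + 3 \cdot 102 \left(-14 - 26\right)} + 9151} = \sqrt{- \frac{\left(102 - 40\right)^{2}}{9 + 306 + 31212 + 3 \cdot 102 \left(-40\right)} + 9151} = \sqrt{- \frac{62^{2}}{9 + 306 + 31212 - 12240} + 9151} = \sqrt{\left(-1\right) 3844 \cdot \frac{1}{19287} + 9151} = \sqrt{- \frac{3844}{19287} + 9151} = \sqrt{\frac{176491493}{19287}} = \frac{\sqrt{378221269499}}{6429}$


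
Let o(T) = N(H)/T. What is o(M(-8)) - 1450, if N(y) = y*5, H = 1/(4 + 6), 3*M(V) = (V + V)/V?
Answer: -5797/4 ≈ -1449.3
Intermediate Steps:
M(V) = 2/3 (M(V) = ((V + V)/V)/3 = ((2*V)/V)/3 = (1/3)*2 = 2/3)
H = 1/10 ≈ 0.10000
N(y) = 5*y
o(T) = 1/(2*T) (o(T) = (5*(1/10))/T = 1/(2*T))
o(M(-8)) - 1450 = 1/(2*(2/3)) - 1450 = (1/2)*(3/2) - 1450 = 3/4 - 1450 = -5797/4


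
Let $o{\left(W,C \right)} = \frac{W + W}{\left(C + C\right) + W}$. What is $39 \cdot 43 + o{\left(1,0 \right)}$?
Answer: $1679$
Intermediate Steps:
$o{\left(W,C \right)} = \frac{2 W}{W + 2 C}$ ($o{\left(W,C \right)} = \frac{2 W}{2 C + W} = \frac{2 W}{W + 2 C}$)
$39 \cdot 43 + o{\left(1,0 \right)} = 39 \cdot 43 + 2 \cdot 1 \frac{1}{1 + 2 \cdot 0} = 1677 + 2 \cdot 1 \frac{1}{1 + 0} = 1677 + 2 \cdot 1 \cdot 1^{-1} = 1677 + 2 \cdot 1 \cdot 1 = 1677 + 2 = 1679$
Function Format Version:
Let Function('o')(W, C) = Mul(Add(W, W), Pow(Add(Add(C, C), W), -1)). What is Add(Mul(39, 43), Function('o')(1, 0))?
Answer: 1679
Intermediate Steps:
Function('o')(W, C) = Mul(2, W, Pow(Add(W, Mul(2, C)), -1)) (Function('o')(W, C) = Mul(Mul(2, W), Pow(Add(Mul(2, C), W), -1)) = Mul(Mul(2, W), Pow(Add(W, Mul(2, C)), -1)) = Mul(2, W, Pow(Add(W, Mul(2, C)), -1)))
Add(Mul(39, 43), Function('o')(1, 0)) = Add(Mul(39, 43), Mul(2, 1, Pow(Add(1, Mul(2, 0)), -1))) = Add(1677, Mul(2, 1, Pow(Add(1, 0), -1))) = Add(1677, Mul(2, 1, Pow(1, -1))) = Add(1677, Mul(2, 1, 1)) = Add(1677, 2) = 1679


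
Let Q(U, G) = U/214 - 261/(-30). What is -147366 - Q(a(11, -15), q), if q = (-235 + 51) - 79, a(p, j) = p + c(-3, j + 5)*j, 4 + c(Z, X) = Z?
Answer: -157691509/1070 ≈ -1.4738e+5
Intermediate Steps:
c(Z, X) = -4 + Z
a(p, j) = p - 7*j (a(p, j) = p + (-4 - 3)*j = p - 7*j)
q = -263 (q = -184 - 79 = -263)
Q(U, G) = 87/10 + U/214 (Q(U, G) = U*(1/214) - 261*(-1/30) = U/214 + 87/10 = 87/10 + U/214)
-147366 - Q(a(11, -15), q) = -147366 - (87/10 + (11 - 7*(-15))/214) = -147366 - (87/10 + (11 + 105)/214) = -147366 - (87/10 + (1/214)*116) = -147366 - (87/10 + 58/107) = -147366 - 1*9889/1070 = -147366 - 9889/1070 = -157691509/1070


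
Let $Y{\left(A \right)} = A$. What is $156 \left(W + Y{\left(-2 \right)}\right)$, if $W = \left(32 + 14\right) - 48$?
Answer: $-624$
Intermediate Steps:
$W = -2$ ($W = 46 - 48 = -2$)
$156 \left(W + Y{\left(-2 \right)}\right) = 156 \left(-2 - 2\right) = 156 \left(-4\right) = -624$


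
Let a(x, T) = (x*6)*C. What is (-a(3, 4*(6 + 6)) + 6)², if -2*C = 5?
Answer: 2601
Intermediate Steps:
C = -5/2 (C = -½*5 = -5/2 ≈ -2.5000)
a(x, T) = -15*x (a(x, T) = (x*6)*(-5/2) = (6*x)*(-5/2) = -15*x)
(-a(3, 4*(6 + 6)) + 6)² = (-(-15)*3 + 6)² = (-1*(-45) + 6)² = (45 + 6)² = 51² = 2601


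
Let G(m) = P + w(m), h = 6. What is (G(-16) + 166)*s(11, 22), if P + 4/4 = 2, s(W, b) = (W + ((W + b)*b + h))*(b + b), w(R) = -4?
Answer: 5328796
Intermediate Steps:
s(W, b) = 2*b*(6 + W + b*(W + b)) (s(W, b) = (W + ((W + b)*b + 6))*(b + b) = (W + (b*(W + b) + 6))*(2*b) = (W + (6 + b*(W + b)))*(2*b) = (6 + W + b*(W + b))*(2*b) = 2*b*(6 + W + b*(W + b)))
P = 1 (P = -1 + 2 = 1)
G(m) = -3 (G(m) = 1 - 4 = -3)
(G(-16) + 166)*s(11, 22) = (-3 + 166)*(2*22*(6 + 11 + 22² + 11*22)) = 163*(2*22*(6 + 11 + 484 + 242)) = 163*(2*22*743) = 163*32692 = 5328796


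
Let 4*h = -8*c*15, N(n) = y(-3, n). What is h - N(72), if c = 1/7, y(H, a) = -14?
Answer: 68/7 ≈ 9.7143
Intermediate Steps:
c = ⅐ ≈ 0.14286
N(n) = -14
h = -30/7 (h = (-8*⅐*15)/4 = (-8/7*15)/4 = (¼)*(-120/7) = -30/7 ≈ -4.2857)
h - N(72) = -30/7 - 1*(-14) = -30/7 + 14 = 68/7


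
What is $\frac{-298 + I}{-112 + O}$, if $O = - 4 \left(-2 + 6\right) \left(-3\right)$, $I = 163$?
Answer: $\frac{135}{64} \approx 2.1094$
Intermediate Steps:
$O = 48$ ($O = - 4 \cdot 4 \left(-3\right) = \left(-4\right) \left(-12\right) = 48$)
$\frac{-298 + I}{-112 + O} = \frac{-298 + 163}{-112 + 48} = - \frac{135}{-64} = \left(-135\right) \left(- \frac{1}{64}\right) = \frac{135}{64}$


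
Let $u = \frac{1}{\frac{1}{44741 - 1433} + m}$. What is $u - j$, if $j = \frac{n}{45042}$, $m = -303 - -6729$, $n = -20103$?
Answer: $\frac{1865519823821}{4178354295926} \approx 0.44647$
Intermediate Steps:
$m = 6426$ ($m = -303 + 6729 = 6426$)
$j = - \frac{6701}{15014}$ ($j = - \frac{20103}{45042} = \left(-20103\right) \frac{1}{45042} = - \frac{6701}{15014} \approx -0.44632$)
$u = \frac{43308}{278297209}$ ($u = \frac{1}{\frac{1}{44741 - 1433} + 6426} = \frac{1}{\frac{1}{43308} + 6426} = \frac{1}{\frac{278297209}{43308}} = \frac{43308}{278297209} \approx 0.00015562$)
$u - j = \frac{43308}{278297209} - - \frac{6701}{15014} = \frac{43308}{278297209} + \frac{6701}{15014} = \frac{1865519823821}{4178354295926}$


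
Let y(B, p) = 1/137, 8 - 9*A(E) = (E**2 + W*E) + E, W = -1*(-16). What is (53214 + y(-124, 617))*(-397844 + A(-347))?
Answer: -26938443156262/1233 ≈ -2.1848e+10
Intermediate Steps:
W = 16
A(E) = 8/9 - 17*E/9 - E**2/9 (A(E) = 8/9 - ((E**2 + 16*E) + E)/9 = 8/9 - (E**2 + 17*E)/9 = 8/9 + (-17*E/9 - E**2/9) = 8/9 - 17*E/9 - E**2/9)
y(B, p) = 1/137
(53214 + y(-124, 617))*(-397844 + A(-347)) = (53214 + 1/137)*(-397844 + (8/9 - 17/9*(-347) - 1/9*(-347)**2)) = 7290319*(-397844 + (8/9 + 5899/9 - 1/9*120409))/137 = 7290319*(-397844 + (8/9 + 5899/9 - 120409/9))/137 = 7290319*(-397844 - 114502/9)/137 = (7290319/137)*(-3695098/9) = -26938443156262/1233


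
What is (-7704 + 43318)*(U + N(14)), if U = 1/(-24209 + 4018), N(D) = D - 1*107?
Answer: -66874687096/20191 ≈ -3.3121e+6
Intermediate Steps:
N(D) = -107 + D (N(D) = D - 107 = -107 + D)
U = -1/20191 (U = 1/(-20191) = -1/20191 ≈ -4.9527e-5)
(-7704 + 43318)*(U + N(14)) = (-7704 + 43318)*(-1/20191 + (-107 + 14)) = 35614*(-1/20191 - 93) = 35614*(-1877764/20191) = -66874687096/20191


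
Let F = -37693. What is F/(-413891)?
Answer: 37693/413891 ≈ 0.091070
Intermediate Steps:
F/(-413891) = -37693/(-413891) = -37693*(-1/413891) = 37693/413891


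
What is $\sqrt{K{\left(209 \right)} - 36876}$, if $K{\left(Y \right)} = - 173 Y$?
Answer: $i \sqrt{73033} \approx 270.25 i$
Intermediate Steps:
$\sqrt{K{\left(209 \right)} - 36876} = \sqrt{\left(-173\right) 209 - 36876} = \sqrt{-36157 - 36876} = \sqrt{-73033} = i \sqrt{73033}$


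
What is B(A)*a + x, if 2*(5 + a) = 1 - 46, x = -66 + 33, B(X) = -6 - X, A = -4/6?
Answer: 341/3 ≈ 113.67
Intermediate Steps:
A = -⅔ (A = -4*⅙ = -⅔ ≈ -0.66667)
x = -33
a = -55/2 (a = -5 + (1 - 46)/2 = -5 + (½)*(-45) = -5 - 45/2 = -55/2 ≈ -27.500)
B(A)*a + x = (-6 - 1*(-⅔))*(-55/2) - 33 = (-6 + ⅔)*(-55/2) - 33 = -16/3*(-55/2) - 33 = 440/3 - 33 = 341/3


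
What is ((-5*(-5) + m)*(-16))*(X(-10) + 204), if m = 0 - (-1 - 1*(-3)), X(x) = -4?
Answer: -73600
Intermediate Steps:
m = -2 (m = 0 - (-1 + 3) = 0 - 1*2 = 0 - 2 = -2)
((-5*(-5) + m)*(-16))*(X(-10) + 204) = ((-5*(-5) - 2)*(-16))*(-4 + 204) = ((25 - 2)*(-16))*200 = (23*(-16))*200 = -368*200 = -73600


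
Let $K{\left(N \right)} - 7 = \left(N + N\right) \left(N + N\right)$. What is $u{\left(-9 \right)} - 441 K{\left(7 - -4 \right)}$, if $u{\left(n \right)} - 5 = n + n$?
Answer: $-216544$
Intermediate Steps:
$K{\left(N \right)} = 7 + 4 N^{2}$ ($K{\left(N \right)} = 7 + \left(N + N\right) \left(N + N\right) = 7 + 2 N 2 N = 7 + 4 N^{2}$)
$u{\left(n \right)} = 5 + 2 n$ ($u{\left(n \right)} = 5 + \left(n + n\right) = 5 + 2 n$)
$u{\left(-9 \right)} - 441 K{\left(7 - -4 \right)} = \left(5 + 2 \left(-9\right)\right) - 441 \left(7 + 4 \left(7 - -4\right)^{2}\right) = \left(5 - 18\right) - 441 \left(7 + 4 \left(7 + 4\right)^{2}\right) = -13 - 441 \left(7 + 4 \cdot 11^{2}\right) = -13 - 441 \left(7 + 4 \cdot 121\right) = -13 - 441 \left(7 + 484\right) = -13 - 216531 = -216544$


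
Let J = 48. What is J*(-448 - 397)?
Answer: -40560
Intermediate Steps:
J*(-448 - 397) = 48*(-448 - 397) = 48*(-845) = -40560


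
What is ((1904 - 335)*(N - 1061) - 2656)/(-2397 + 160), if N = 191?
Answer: 1367686/2237 ≈ 611.39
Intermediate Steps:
((1904 - 335)*(N - 1061) - 2656)/(-2397 + 160) = ((1904 - 335)*(191 - 1061) - 2656)/(-2397 + 160) = (1569*(-870) - 2656)/(-2237) = (-1365030 - 2656)*(-1/2237) = -1367686*(-1/2237) = 1367686/2237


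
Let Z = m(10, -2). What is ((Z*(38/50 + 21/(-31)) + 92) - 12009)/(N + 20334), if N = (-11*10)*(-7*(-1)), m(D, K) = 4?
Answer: -9235419/15162100 ≈ -0.60911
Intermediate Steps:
Z = 4
N = -770 (N = -110*7 = -770)
((Z*(38/50 + 21/(-31)) + 92) - 12009)/(N + 20334) = ((4*(38/50 + 21/(-31)) + 92) - 12009)/(-770 + 20334) = ((4*(38*(1/50) + 21*(-1/31)) + 92) - 12009)/19564 = ((4*(19/25 - 21/31) + 92) - 12009)*(1/19564) = ((4*(64/775) + 92) - 12009)*(1/19564) = ((256/775 + 92) - 12009)*(1/19564) = (71556/775 - 12009)*(1/19564) = -9235419/775*1/19564 = -9235419/15162100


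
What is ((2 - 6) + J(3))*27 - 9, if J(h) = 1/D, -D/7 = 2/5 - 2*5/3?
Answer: -35631/308 ≈ -115.69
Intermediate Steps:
D = 308/15 (D = -7*(2/5 - 2*5/3) = -7*(2*(1/5) - 10*1/3) = -7*(2/5 - 10/3) = -7*(-44/15) = 308/15 ≈ 20.533)
J(h) = 15/308 (J(h) = 1/(308/15) = 15/308)
((2 - 6) + J(3))*27 - 9 = ((2 - 6) + 15/308)*27 - 9 = (-4 + 15/308)*27 - 9 = -1217/308*27 - 9 = -32859/308 - 9 = -35631/308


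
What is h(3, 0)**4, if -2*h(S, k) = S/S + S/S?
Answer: 1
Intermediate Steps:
h(S, k) = -1 (h(S, k) = -(S/S + S/S)/2 = -(1 + 1)/2 = -1/2*2 = -1)
h(3, 0)**4 = (-1)**4 = 1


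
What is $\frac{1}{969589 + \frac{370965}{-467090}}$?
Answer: $\frac{93418}{90576991009} \approx 1.0314 \cdot 10^{-6}$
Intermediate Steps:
$\frac{1}{969589 + \frac{370965}{-467090}} = \frac{1}{969589 + 370965 \left(- \frac{1}{467090}\right)} = \frac{1}{969589 - \frac{74193}{93418}} = \frac{1}{\frac{90576991009}{93418}} = \frac{93418}{90576991009}$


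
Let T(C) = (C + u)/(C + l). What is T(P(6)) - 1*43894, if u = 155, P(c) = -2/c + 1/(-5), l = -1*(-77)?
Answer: -50344101/1147 ≈ -43892.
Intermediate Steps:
l = 77
P(c) = -⅕ - 2/c (P(c) = -2/c + 1*(-⅕) = -2/c - ⅕ = -⅕ - 2/c)
T(C) = (155 + C)/(77 + C) (T(C) = (C + 155)/(C + 77) = (155 + C)/(77 + C))
T(P(6)) - 1*43894 = (155 + (⅕)*(-10 - 1*6)/6)/(77 + (⅕)*(-10 - 1*6)/6) - 1*43894 = (155 + (⅕)*(⅙)*(-10 - 6))/(77 + (⅕)*(⅙)*(-10 - 6)) - 43894 = (155 + (⅕)*(⅙)*(-16))/(77 + (⅕)*(⅙)*(-16)) - 43894 = (155 - 8/15)/(77 - 8/15) - 43894 = (2317/15)/(1147/15) - 43894 = (15/1147)*(2317/15) - 43894 = 2317/1147 - 43894 = -50344101/1147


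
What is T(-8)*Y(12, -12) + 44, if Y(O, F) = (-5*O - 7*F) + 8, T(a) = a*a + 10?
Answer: 2412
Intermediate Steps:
T(a) = 10 + a² (T(a) = a² + 10 = 10 + a²)
Y(O, F) = 8 - 7*F - 5*O (Y(O, F) = (-7*F - 5*O) + 8 = 8 - 7*F - 5*O)
T(-8)*Y(12, -12) + 44 = (10 + (-8)²)*(8 - 7*(-12) - 5*12) + 44 = (10 + 64)*(8 + 84 - 60) + 44 = 74*32 + 44 = 2368 + 44 = 2412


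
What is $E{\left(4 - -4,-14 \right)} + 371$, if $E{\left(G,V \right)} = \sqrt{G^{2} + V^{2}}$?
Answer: $371 + 2 \sqrt{65} \approx 387.12$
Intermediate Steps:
$E{\left(4 - -4,-14 \right)} + 371 = \sqrt{\left(4 - -4\right)^{2} + \left(-14\right)^{2}} + 371 = \sqrt{\left(4 + 4\right)^{2} + 196} + 371 = \sqrt{8^{2} + 196} + 371 = \sqrt{64 + 196} + 371 = \sqrt{260} + 371 = 2 \sqrt{65} + 371 = 371 + 2 \sqrt{65}$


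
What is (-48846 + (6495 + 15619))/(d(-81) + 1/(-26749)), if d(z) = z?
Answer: 357527134/1083335 ≈ 330.02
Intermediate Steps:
(-48846 + (6495 + 15619))/(d(-81) + 1/(-26749)) = (-48846 + (6495 + 15619))/(-81 + 1/(-26749)) = (-48846 + 22114)/(-81 - 1/26749) = -26732/(-2166670/26749) = -26732*(-26749/2166670) = 357527134/1083335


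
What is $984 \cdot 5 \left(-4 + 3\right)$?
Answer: $-4920$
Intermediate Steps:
$984 \cdot 5 \left(-4 + 3\right) = 984 \cdot 5 \left(-1\right) = 984 \left(-5\right) = -4920$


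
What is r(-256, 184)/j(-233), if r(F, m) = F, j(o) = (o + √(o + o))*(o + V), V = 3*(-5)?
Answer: -32/7285 - 32*I*√466/1697405 ≈ -0.0043926 - 0.00040697*I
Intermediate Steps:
V = -15
j(o) = (-15 + o)*(o + √2*√o) (j(o) = (o + √(o + o))*(o - 15) = (o + √(2*o))*(-15 + o) = (o + √2*√o)*(-15 + o) = (-15 + o)*(o + √2*√o))
r(-256, 184)/j(-233) = -256/((-233)² - 15*(-233) + √2*(-233)^(3/2) - 15*√2*√(-233)) = -256/(54289 + 3495 + √2*(-233*I*√233) - 15*√2*I*√233) = -256/(54289 + 3495 - 233*I*√466 - 15*I*√466) = -256/(57784 - 248*I*√466)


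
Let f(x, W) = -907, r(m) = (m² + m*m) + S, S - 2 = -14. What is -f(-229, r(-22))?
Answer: 907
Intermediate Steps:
S = -12 (S = 2 - 14 = -12)
r(m) = -12 + 2*m² (r(m) = (m² + m*m) - 12 = (m² + m²) - 12 = 2*m² - 12 = -12 + 2*m²)
-f(-229, r(-22)) = -1*(-907) = 907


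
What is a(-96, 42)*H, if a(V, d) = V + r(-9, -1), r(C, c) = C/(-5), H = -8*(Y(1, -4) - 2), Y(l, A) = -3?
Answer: -3768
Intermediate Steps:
H = 40 (H = -8*(-3 - 2) = -8*(-5) = 40)
r(C, c) = -C/5 (r(C, c) = C*(-1/5) = -C/5)
a(V, d) = 9/5 + V (a(V, d) = V - 1/5*(-9) = V + 9/5 = 9/5 + V)
a(-96, 42)*H = (9/5 - 96)*40 = -471/5*40 = -3768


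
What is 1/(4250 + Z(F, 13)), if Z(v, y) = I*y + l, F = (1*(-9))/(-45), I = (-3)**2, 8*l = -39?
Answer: 8/34897 ≈ 0.00022925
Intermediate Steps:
l = -39/8 (l = (1/8)*(-39) = -39/8 ≈ -4.8750)
I = 9
F = 1/5 (F = -9*(-1/45) = 1/5 ≈ 0.20000)
Z(v, y) = -39/8 + 9*y (Z(v, y) = 9*y - 39/8 = -39/8 + 9*y)
1/(4250 + Z(F, 13)) = 1/(4250 + (-39/8 + 9*13)) = 1/(4250 + (-39/8 + 117)) = 1/(4250 + 897/8) = 1/(34897/8) = 8/34897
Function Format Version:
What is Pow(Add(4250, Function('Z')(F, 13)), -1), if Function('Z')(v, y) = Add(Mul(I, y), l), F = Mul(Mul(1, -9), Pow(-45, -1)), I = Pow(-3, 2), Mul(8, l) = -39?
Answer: Rational(8, 34897) ≈ 0.00022925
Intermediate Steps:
l = Rational(-39, 8) (l = Mul(Rational(1, 8), -39) = Rational(-39, 8) ≈ -4.8750)
I = 9
F = Rational(1, 5) (F = Mul(-9, Rational(-1, 45)) = Rational(1, 5) ≈ 0.20000)
Function('Z')(v, y) = Add(Rational(-39, 8), Mul(9, y)) (Function('Z')(v, y) = Add(Mul(9, y), Rational(-39, 8)) = Add(Rational(-39, 8), Mul(9, y)))
Pow(Add(4250, Function('Z')(F, 13)), -1) = Pow(Add(4250, Add(Rational(-39, 8), Mul(9, 13))), -1) = Pow(Add(4250, Add(Rational(-39, 8), 117)), -1) = Pow(Add(4250, Rational(897, 8)), -1) = Pow(Rational(34897, 8), -1) = Rational(8, 34897)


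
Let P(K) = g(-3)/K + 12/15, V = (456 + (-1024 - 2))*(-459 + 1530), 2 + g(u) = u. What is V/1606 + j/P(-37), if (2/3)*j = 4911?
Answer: 2083049505/277838 ≈ 7497.4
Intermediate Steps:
g(u) = -2 + u
V = -610470 (V = (456 - 1026)*1071 = -570*1071 = -610470)
j = 14733/2 (j = (3/2)*4911 = 14733/2 ≈ 7366.5)
P(K) = ⅘ - 5/K (P(K) = (-2 - 3)/K + 12/15 = -5/K + 12*(1/15) = -5/K + ⅘ = ⅘ - 5/K)
V/1606 + j/P(-37) = -610470/1606 + 14733/(2*(⅘ - 5/(-37))) = -610470*1/1606 + 14733/(2*(⅘ - 5*(-1/37))) = -305235/803 + 14733/(2*(⅘ + 5/37)) = -305235/803 + 14733/(2*(173/185)) = -305235/803 + (14733/2)*(185/173) = -305235/803 + 2725605/346 = 2083049505/277838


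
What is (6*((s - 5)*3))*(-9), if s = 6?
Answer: -162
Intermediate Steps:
(6*((s - 5)*3))*(-9) = (6*((6 - 5)*3))*(-9) = (6*(1*3))*(-9) = (6*3)*(-9) = 18*(-9) = -162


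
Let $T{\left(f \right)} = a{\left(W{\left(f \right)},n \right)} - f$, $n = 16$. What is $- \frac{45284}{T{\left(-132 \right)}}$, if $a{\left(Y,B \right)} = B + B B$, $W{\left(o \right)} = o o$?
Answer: $- \frac{11321}{101} \approx -112.09$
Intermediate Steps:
$W{\left(o \right)} = o^{2}$
$a{\left(Y,B \right)} = B + B^{2}$
$T{\left(f \right)} = 272 - f$ ($T{\left(f \right)} = 16 \left(1 + 16\right) - f = 16 \cdot 17 - f = 272 - f$)
$- \frac{45284}{T{\left(-132 \right)}} = - \frac{45284}{272 - -132} = - \frac{45284}{272 + 132} = - \frac{45284}{404} = \left(-45284\right) \frac{1}{404} = - \frac{11321}{101}$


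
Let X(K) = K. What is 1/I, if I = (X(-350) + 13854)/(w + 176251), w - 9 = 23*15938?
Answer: 271417/6752 ≈ 40.198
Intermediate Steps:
w = 366583 (w = 9 + 23*15938 = 9 + 366574 = 366583)
I = 6752/271417 (I = (-350 + 13854)/(366583 + 176251) = 13504/542834 = 13504*(1/542834) = 6752/271417 ≈ 0.024877)
1/I = 1/(6752/271417) = 271417/6752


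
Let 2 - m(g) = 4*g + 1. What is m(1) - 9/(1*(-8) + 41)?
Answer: -36/11 ≈ -3.2727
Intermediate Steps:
m(g) = 1 - 4*g (m(g) = 2 - (4*g + 1) = 2 - (1 + 4*g) = 2 + (-1 - 4*g) = 1 - 4*g)
m(1) - 9/(1*(-8) + 41) = (1 - 4*1) - 9/(1*(-8) + 41) = (1 - 4) - 9/(-8 + 41) = -3 - 9/33 = -3 + (1/33)*(-9) = -3 - 3/11 = -36/11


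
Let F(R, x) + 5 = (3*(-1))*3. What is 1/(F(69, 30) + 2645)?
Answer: 1/2631 ≈ 0.00038008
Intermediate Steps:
F(R, x) = -14 (F(R, x) = -5 + (3*(-1))*3 = -5 - 3*3 = -5 - 9 = -14)
1/(F(69, 30) + 2645) = 1/(-14 + 2645) = 1/2631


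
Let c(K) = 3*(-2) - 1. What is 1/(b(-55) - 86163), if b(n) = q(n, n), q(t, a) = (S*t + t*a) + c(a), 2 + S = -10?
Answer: -1/82485 ≈ -1.2123e-5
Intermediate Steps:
S = -12 (S = -2 - 10 = -12)
c(K) = -7 (c(K) = -6 - 1 = -7)
q(t, a) = -7 - 12*t + a*t (q(t, a) = (-12*t + t*a) - 7 = (-12*t + a*t) - 7 = -7 - 12*t + a*t)
b(n) = -7 + n**2 - 12*n (b(n) = -7 - 12*n + n*n = -7 - 12*n + n**2 = -7 + n**2 - 12*n)
1/(b(-55) - 86163) = 1/((-7 + (-55)**2 - 12*(-55)) - 86163) = 1/((-7 + 3025 + 660) - 86163) = 1/(3678 - 86163) = 1/(-82485) = -1/82485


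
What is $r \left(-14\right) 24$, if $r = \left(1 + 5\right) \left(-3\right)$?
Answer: $6048$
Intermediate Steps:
$r = -18$ ($r = 6 \left(-3\right) = -18$)
$r \left(-14\right) 24 = \left(-18\right) \left(-14\right) 24 = 252 \cdot 24 = 6048$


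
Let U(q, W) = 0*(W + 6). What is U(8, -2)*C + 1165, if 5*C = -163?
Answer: 1165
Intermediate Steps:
C = -163/5 (C = (⅕)*(-163) = -163/5 ≈ -32.600)
U(q, W) = 0 (U(q, W) = 0*(6 + W) = 0)
U(8, -2)*C + 1165 = 0*(-163/5) + 1165 = 0 + 1165 = 1165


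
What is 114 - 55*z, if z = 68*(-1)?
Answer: 3854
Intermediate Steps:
z = -68
114 - 55*z = 114 - 55*(-68) = 114 + 3740 = 3854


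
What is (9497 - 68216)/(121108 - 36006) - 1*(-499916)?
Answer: 42543792713/85102 ≈ 4.9992e+5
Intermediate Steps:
(9497 - 68216)/(121108 - 36006) - 1*(-499916) = -58719/85102 + 499916 = 42543792713/85102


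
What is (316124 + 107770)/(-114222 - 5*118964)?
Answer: -211947/354521 ≈ -0.59784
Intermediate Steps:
(316124 + 107770)/(-114222 - 5*118964) = 423894/(-114222 - 594820) = 423894/(-709042) = 423894*(-1/709042) = -211947/354521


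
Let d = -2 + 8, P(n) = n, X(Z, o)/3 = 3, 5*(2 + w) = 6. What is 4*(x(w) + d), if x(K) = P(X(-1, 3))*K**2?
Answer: 1176/25 ≈ 47.040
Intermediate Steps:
w = -4/5 (w = -2 + (1/5)*6 = -2 + 6/5 = -4/5 ≈ -0.80000)
X(Z, o) = 9 (X(Z, o) = 3*3 = 9)
d = 6
x(K) = 9*K**2
4*(x(w) + d) = 4*(9*(-4/5)**2 + 6) = 4*(9*(16/25) + 6) = 4*(144/25 + 6) = 4*(294/25) = 1176/25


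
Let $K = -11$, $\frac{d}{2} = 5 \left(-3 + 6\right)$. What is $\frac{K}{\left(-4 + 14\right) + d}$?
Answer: $- \frac{11}{40} \approx -0.275$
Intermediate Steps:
$d = 30$ ($d = 2 \cdot 5 \left(-3 + 6\right) = 2 \cdot 5 \cdot 3 = 2 \cdot 15 = 30$)
$\frac{K}{\left(-4 + 14\right) + d} = \frac{1}{\left(-4 + 14\right) + 30} \left(-11\right) = \frac{1}{10 + 30} \left(-11\right) = \frac{1}{40} \left(-11\right) = - \frac{11}{40}$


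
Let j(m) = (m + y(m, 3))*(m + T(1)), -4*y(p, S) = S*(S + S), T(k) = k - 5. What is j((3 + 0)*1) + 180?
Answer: 363/2 ≈ 181.50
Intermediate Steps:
T(k) = -5 + k
y(p, S) = -S²/2 (y(p, S) = -S*(S + S)/4 = -S*2*S/4 = -S²/2)
j(m) = (-4 + m)*(-9/2 + m) (j(m) = (m - ½*3²)*(m + (-5 + 1)) = (m - ½*9)*(m - 4) = (m - 9/2)*(-4 + m) = (-9/2 + m)*(-4 + m) = (-4 + m)*(-9/2 + m))
j((3 + 0)*1) + 180 = (18 + ((3 + 0)*1)² - 17*(3 + 0)/2) + 180 = (18 + (3*1)² - 51/2) + 180 = (18 + 3² - 17/2*3) + 180 = (18 + 9 - 51/2) + 180 = 3/2 + 180 = 363/2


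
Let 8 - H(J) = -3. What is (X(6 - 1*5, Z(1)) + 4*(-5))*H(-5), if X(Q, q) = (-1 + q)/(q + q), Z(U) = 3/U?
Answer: -649/3 ≈ -216.33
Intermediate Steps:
H(J) = 11 (H(J) = 8 - 1*(-3) = 8 + 3 = 11)
X(Q, q) = (-1 + q)/(2*q) (X(Q, q) = (-1 + q)/((2*q)) = (-1 + q)*(1/(2*q)) = (-1 + q)/(2*q))
(X(6 - 1*5, Z(1)) + 4*(-5))*H(-5) = ((-1 + 3/1)/(2*((3/1))) + 4*(-5))*11 = ((-1 + 3*1)/(2*((3*1))) - 20)*11 = ((½)*(-1 + 3)/3 - 20)*11 = ((½)*(⅓)*2 - 20)*11 = (⅓ - 20)*11 = -59/3*11 = -649/3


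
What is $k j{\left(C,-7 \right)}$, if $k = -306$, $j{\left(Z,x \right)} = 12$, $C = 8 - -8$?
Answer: $-3672$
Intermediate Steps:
$C = 16$ ($C = 8 + 8 = 16$)
$k j{\left(C,-7 \right)} = \left(-306\right) 12 = -3672$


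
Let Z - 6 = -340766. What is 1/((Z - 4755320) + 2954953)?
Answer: -1/2141127 ≈ -4.6704e-7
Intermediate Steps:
Z = -340760 (Z = 6 - 340766 = -340760)
1/((Z - 4755320) + 2954953) = 1/((-340760 - 4755320) + 2954953) = 1/(-5096080 + 2954953) = 1/(-2141127) = -1/2141127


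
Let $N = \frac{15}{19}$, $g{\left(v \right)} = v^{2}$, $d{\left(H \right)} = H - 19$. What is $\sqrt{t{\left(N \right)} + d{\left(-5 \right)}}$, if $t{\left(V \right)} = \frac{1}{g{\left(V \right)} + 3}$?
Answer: $\frac{i \sqrt{10147137}}{654} \approx 4.8707 i$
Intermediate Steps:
$d{\left(H \right)} = -19 + H$
$N = \frac{15}{19}$ ($N = 15 \cdot \frac{1}{19} = \frac{15}{19} \approx 0.78947$)
$t{\left(V \right)} = \frac{1}{3 + V^{2}}$ ($t{\left(V \right)} = \frac{1}{V^{2} + 3} = \frac{1}{3 + V^{2}}$)
$\sqrt{t{\left(N \right)} + d{\left(-5 \right)}} = \sqrt{\frac{1}{3 + \left(\frac{15}{19}\right)^{2}} - 24} = \sqrt{\frac{1}{3 + \frac{225}{361}} - 24} = \sqrt{\frac{1}{\frac{1308}{361}} - 24} = \sqrt{\frac{361}{1308} - 24} = \sqrt{- \frac{31031}{1308}} = \frac{i \sqrt{10147137}}{654}$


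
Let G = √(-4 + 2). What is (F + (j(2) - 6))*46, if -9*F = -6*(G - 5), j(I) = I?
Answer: -1012/3 + 92*I*√2/3 ≈ -337.33 + 43.369*I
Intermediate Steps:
G = I*√2 (G = √(-2) = I*√2 ≈ 1.4142*I)
F = -10/3 + 2*I*√2/3 (F = -(-2)*(I*√2 - 5)/3 = -(-2)*(-5 + I*√2)/3 = -(30 - 6*I*√2)/9 = -10/3 + 2*I*√2/3 ≈ -3.3333 + 0.94281*I)
(F + (j(2) - 6))*46 = ((-10/3 + 2*I*√2/3) + (2 - 6))*46 = ((-10/3 + 2*I*√2/3) - 4)*46 = (-22/3 + 2*I*√2/3)*46 = -1012/3 + 92*I*√2/3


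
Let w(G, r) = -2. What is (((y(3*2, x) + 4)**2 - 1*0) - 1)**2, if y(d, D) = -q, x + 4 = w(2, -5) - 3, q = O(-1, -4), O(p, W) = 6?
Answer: 9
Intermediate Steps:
q = 6
x = -9 (x = -4 + (-2 - 3) = -4 - 5 = -9)
y(d, D) = -6 (y(d, D) = -1*6 = -6)
(((y(3*2, x) + 4)**2 - 1*0) - 1)**2 = (((-6 + 4)**2 - 1*0) - 1)**2 = (((-2)**2 + 0) - 1)**2 = ((4 + 0) - 1)**2 = (4 - 1)**2 = 3**2 = 9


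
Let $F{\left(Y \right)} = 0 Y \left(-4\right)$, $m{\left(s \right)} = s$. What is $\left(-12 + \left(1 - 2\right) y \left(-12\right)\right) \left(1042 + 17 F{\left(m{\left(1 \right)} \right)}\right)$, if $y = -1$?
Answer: $-25008$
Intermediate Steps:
$F{\left(Y \right)} = 0$ ($F{\left(Y \right)} = 0 \left(- 4 Y\right) = 0$)
$\left(-12 + \left(1 - 2\right) y \left(-12\right)\right) \left(1042 + 17 F{\left(m{\left(1 \right)} \right)}\right) = \left(-12 + \left(1 - 2\right) \left(-1\right) \left(-12\right)\right) \left(1042 + 17 \cdot 0\right) = \left(-12 + \left(-1\right) \left(-1\right) \left(-12\right)\right) \left(1042 + 0\right) = \left(-12 + 1 \left(-12\right)\right) 1042 = \left(-12 - 12\right) 1042 = \left(-24\right) 1042 = -25008$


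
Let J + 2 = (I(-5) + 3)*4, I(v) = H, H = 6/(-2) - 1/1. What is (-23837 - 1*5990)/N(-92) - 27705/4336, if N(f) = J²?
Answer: -32581813/39024 ≈ -834.92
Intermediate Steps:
H = -4 (H = 6*(-½) - 1*1 = -3 - 1 = -4)
I(v) = -4
J = -6 (J = -2 + (-4 + 3)*4 = -2 - 1*4 = -2 - 4 = -6)
N(f) = 36 (N(f) = (-6)² = 36)
(-23837 - 1*5990)/N(-92) - 27705/4336 = (-23837 - 1*5990)/36 - 27705/4336 = (-23837 - 5990)*(1/36) - 27705*1/4336 = -29827*1/36 - 27705/4336 = -29827/36 - 27705/4336 = -32581813/39024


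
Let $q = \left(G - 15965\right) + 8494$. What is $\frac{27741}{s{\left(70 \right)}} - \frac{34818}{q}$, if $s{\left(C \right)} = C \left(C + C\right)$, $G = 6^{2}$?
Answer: $\frac{15642021}{2081800} \approx 7.5137$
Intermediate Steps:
$G = 36$
$s{\left(C \right)} = 2 C^{2}$ ($s{\left(C \right)} = C 2 C = 2 C^{2}$)
$q = -7435$ ($q = \left(36 - 15965\right) + 8494 = -15929 + 8494 = -7435$)
$\frac{27741}{s{\left(70 \right)}} - \frac{34818}{q} = \frac{27741}{2 \cdot 70^{2}} - \frac{34818}{-7435} = \frac{27741}{2 \cdot 4900} - - \frac{34818}{7435} = \frac{27741}{9800} + \frac{34818}{7435} = 27741 \cdot \frac{1}{9800} + \frac{34818}{7435} = \frac{3963}{1400} + \frac{34818}{7435} = \frac{15642021}{2081800}$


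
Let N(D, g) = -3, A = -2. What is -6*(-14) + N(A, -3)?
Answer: 81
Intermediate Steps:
-6*(-14) + N(A, -3) = -6*(-14) - 3 = 84 - 3 = 81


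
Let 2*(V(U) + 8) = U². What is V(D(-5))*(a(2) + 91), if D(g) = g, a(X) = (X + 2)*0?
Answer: 819/2 ≈ 409.50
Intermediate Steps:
a(X) = 0 (a(X) = (2 + X)*0 = 0)
V(U) = -8 + U²/2
V(D(-5))*(a(2) + 91) = (-8 + (½)*(-5)²)*(0 + 91) = (-8 + (½)*25)*91 = (-8 + 25/2)*91 = (9/2)*91 = 819/2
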